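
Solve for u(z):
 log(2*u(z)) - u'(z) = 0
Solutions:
 -Integral(1/(log(_y) + log(2)), (_y, u(z))) = C1 - z


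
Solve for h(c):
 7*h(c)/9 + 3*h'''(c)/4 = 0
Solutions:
 h(c) = C3*exp(-28^(1/3)*c/3) + (C1*sin(28^(1/3)*sqrt(3)*c/6) + C2*cos(28^(1/3)*sqrt(3)*c/6))*exp(28^(1/3)*c/6)


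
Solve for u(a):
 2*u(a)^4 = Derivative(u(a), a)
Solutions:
 u(a) = (-1/(C1 + 6*a))^(1/3)
 u(a) = (-1/(C1 + 2*a))^(1/3)*(-3^(2/3) - 3*3^(1/6)*I)/6
 u(a) = (-1/(C1 + 2*a))^(1/3)*(-3^(2/3) + 3*3^(1/6)*I)/6


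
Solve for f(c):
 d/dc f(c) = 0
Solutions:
 f(c) = C1


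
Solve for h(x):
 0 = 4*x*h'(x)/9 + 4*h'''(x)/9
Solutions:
 h(x) = C1 + Integral(C2*airyai(-x) + C3*airybi(-x), x)


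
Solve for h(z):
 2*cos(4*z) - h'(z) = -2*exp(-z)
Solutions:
 h(z) = C1 + sin(4*z)/2 - 2*exp(-z)


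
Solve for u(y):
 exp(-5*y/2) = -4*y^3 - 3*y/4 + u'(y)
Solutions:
 u(y) = C1 + y^4 + 3*y^2/8 - 2*exp(-5*y/2)/5


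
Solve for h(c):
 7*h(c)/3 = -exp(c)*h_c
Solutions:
 h(c) = C1*exp(7*exp(-c)/3)


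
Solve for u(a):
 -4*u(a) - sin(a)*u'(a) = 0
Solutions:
 u(a) = C1*(cos(a)^2 + 2*cos(a) + 1)/(cos(a)^2 - 2*cos(a) + 1)


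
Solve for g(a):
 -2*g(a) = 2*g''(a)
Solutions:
 g(a) = C1*sin(a) + C2*cos(a)


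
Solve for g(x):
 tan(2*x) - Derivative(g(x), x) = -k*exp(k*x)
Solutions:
 g(x) = C1 + k*Piecewise((exp(k*x)/k, Ne(k, 0)), (x, True)) - log(cos(2*x))/2


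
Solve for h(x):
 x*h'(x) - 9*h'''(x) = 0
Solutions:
 h(x) = C1 + Integral(C2*airyai(3^(1/3)*x/3) + C3*airybi(3^(1/3)*x/3), x)


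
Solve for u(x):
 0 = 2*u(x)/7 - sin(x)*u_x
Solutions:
 u(x) = C1*(cos(x) - 1)^(1/7)/(cos(x) + 1)^(1/7)


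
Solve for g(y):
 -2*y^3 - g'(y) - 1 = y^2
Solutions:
 g(y) = C1 - y^4/2 - y^3/3 - y


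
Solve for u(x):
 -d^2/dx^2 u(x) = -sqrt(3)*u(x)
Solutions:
 u(x) = C1*exp(-3^(1/4)*x) + C2*exp(3^(1/4)*x)


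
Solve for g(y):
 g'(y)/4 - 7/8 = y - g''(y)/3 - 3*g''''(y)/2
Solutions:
 g(y) = C1 + C2*exp(-6^(1/3)*y*(-(81 + sqrt(6945))^(1/3) + 4*6^(1/3)/(81 + sqrt(6945))^(1/3))/36)*sin(2^(1/3)*3^(1/6)*y*(12*2^(1/3)/(81 + sqrt(6945))^(1/3) + 3^(2/3)*(81 + sqrt(6945))^(1/3))/36) + C3*exp(-6^(1/3)*y*(-(81 + sqrt(6945))^(1/3) + 4*6^(1/3)/(81 + sqrt(6945))^(1/3))/36)*cos(2^(1/3)*3^(1/6)*y*(12*2^(1/3)/(81 + sqrt(6945))^(1/3) + 3^(2/3)*(81 + sqrt(6945))^(1/3))/36) + C4*exp(6^(1/3)*y*(-(81 + sqrt(6945))^(1/3) + 4*6^(1/3)/(81 + sqrt(6945))^(1/3))/18) + 2*y^2 - 11*y/6


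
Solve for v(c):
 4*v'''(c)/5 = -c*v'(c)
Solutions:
 v(c) = C1 + Integral(C2*airyai(-10^(1/3)*c/2) + C3*airybi(-10^(1/3)*c/2), c)


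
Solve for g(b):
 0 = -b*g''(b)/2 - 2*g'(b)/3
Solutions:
 g(b) = C1 + C2/b^(1/3)


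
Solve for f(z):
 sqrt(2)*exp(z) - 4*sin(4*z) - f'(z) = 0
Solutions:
 f(z) = C1 + sqrt(2)*exp(z) + cos(4*z)


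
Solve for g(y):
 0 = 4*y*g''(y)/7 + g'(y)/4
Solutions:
 g(y) = C1 + C2*y^(9/16)


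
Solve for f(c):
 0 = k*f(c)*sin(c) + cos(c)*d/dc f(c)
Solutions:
 f(c) = C1*exp(k*log(cos(c)))


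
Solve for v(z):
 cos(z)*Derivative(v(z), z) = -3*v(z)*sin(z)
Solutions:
 v(z) = C1*cos(z)^3


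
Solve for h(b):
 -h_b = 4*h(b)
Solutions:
 h(b) = C1*exp(-4*b)


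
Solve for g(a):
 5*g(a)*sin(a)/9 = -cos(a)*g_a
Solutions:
 g(a) = C1*cos(a)^(5/9)


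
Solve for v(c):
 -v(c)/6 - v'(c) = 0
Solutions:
 v(c) = C1*exp(-c/6)


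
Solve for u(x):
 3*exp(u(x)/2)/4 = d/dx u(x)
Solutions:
 u(x) = 2*log(-1/(C1 + 3*x)) + 6*log(2)


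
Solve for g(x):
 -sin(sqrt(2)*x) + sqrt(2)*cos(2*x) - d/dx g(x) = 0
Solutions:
 g(x) = C1 + sqrt(2)*sin(2*x)/2 + sqrt(2)*cos(sqrt(2)*x)/2


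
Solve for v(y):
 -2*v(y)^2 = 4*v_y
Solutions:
 v(y) = 2/(C1 + y)


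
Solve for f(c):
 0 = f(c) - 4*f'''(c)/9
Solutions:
 f(c) = C3*exp(2^(1/3)*3^(2/3)*c/2) + (C1*sin(3*2^(1/3)*3^(1/6)*c/4) + C2*cos(3*2^(1/3)*3^(1/6)*c/4))*exp(-2^(1/3)*3^(2/3)*c/4)


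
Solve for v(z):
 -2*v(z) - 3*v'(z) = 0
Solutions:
 v(z) = C1*exp(-2*z/3)


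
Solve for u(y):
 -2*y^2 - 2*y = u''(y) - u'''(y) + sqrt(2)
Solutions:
 u(y) = C1 + C2*y + C3*exp(y) - y^4/6 - y^3 + y^2*(-3 - sqrt(2)/2)


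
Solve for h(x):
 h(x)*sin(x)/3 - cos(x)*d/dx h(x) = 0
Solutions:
 h(x) = C1/cos(x)^(1/3)


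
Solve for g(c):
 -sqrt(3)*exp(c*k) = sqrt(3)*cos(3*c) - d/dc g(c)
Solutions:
 g(c) = C1 + sqrt(3)*sin(3*c)/3 + sqrt(3)*exp(c*k)/k


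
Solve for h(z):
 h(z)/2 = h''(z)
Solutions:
 h(z) = C1*exp(-sqrt(2)*z/2) + C2*exp(sqrt(2)*z/2)


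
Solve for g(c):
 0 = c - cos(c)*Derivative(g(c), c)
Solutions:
 g(c) = C1 + Integral(c/cos(c), c)


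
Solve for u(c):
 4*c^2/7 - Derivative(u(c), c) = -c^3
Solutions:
 u(c) = C1 + c^4/4 + 4*c^3/21


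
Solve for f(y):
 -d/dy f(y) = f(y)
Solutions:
 f(y) = C1*exp(-y)


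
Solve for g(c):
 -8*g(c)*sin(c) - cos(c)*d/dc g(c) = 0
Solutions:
 g(c) = C1*cos(c)^8


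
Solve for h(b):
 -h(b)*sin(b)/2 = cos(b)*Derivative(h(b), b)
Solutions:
 h(b) = C1*sqrt(cos(b))


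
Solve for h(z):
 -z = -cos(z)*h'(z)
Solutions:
 h(z) = C1 + Integral(z/cos(z), z)


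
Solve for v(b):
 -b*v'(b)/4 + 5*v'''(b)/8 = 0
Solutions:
 v(b) = C1 + Integral(C2*airyai(2^(1/3)*5^(2/3)*b/5) + C3*airybi(2^(1/3)*5^(2/3)*b/5), b)


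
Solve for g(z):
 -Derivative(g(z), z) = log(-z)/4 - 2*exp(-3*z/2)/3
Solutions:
 g(z) = C1 - z*log(-z)/4 + z/4 - 4*exp(-3*z/2)/9


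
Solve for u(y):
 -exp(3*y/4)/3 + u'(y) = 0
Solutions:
 u(y) = C1 + 4*exp(3*y/4)/9


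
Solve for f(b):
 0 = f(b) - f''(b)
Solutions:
 f(b) = C1*exp(-b) + C2*exp(b)


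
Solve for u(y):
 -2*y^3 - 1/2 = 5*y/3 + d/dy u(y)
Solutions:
 u(y) = C1 - y^4/2 - 5*y^2/6 - y/2


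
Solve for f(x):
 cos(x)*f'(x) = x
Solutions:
 f(x) = C1 + Integral(x/cos(x), x)


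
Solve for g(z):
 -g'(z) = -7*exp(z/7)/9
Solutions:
 g(z) = C1 + 49*exp(z/7)/9


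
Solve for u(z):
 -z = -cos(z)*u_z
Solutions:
 u(z) = C1 + Integral(z/cos(z), z)


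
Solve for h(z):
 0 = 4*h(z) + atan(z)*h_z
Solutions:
 h(z) = C1*exp(-4*Integral(1/atan(z), z))


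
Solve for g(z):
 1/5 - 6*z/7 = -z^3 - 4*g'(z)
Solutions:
 g(z) = C1 - z^4/16 + 3*z^2/28 - z/20


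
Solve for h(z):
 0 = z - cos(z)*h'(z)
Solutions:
 h(z) = C1 + Integral(z/cos(z), z)


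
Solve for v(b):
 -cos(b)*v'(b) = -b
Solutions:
 v(b) = C1 + Integral(b/cos(b), b)


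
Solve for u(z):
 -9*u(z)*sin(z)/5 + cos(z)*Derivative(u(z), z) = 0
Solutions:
 u(z) = C1/cos(z)^(9/5)


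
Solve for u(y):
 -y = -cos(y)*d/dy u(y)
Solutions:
 u(y) = C1 + Integral(y/cos(y), y)


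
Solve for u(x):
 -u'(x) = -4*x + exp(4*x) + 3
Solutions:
 u(x) = C1 + 2*x^2 - 3*x - exp(4*x)/4


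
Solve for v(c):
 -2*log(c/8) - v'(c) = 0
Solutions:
 v(c) = C1 - 2*c*log(c) + 2*c + c*log(64)


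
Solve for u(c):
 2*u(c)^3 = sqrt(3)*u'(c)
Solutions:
 u(c) = -sqrt(6)*sqrt(-1/(C1 + 2*sqrt(3)*c))/2
 u(c) = sqrt(6)*sqrt(-1/(C1 + 2*sqrt(3)*c))/2


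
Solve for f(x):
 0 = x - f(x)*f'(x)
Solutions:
 f(x) = -sqrt(C1 + x^2)
 f(x) = sqrt(C1 + x^2)


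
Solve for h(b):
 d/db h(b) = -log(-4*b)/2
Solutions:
 h(b) = C1 - b*log(-b)/2 + b*(1/2 - log(2))


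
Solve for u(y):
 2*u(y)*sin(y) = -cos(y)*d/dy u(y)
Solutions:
 u(y) = C1*cos(y)^2


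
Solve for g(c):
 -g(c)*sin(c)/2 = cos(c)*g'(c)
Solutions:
 g(c) = C1*sqrt(cos(c))


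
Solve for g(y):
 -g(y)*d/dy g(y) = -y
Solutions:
 g(y) = -sqrt(C1 + y^2)
 g(y) = sqrt(C1 + y^2)


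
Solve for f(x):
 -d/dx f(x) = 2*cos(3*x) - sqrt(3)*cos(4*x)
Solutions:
 f(x) = C1 - 2*sin(3*x)/3 + sqrt(3)*sin(4*x)/4


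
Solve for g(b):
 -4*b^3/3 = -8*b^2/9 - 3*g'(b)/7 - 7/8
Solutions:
 g(b) = C1 + 7*b^4/9 - 56*b^3/81 - 49*b/24


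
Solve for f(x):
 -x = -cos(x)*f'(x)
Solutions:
 f(x) = C1 + Integral(x/cos(x), x)


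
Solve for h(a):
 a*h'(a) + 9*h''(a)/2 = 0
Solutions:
 h(a) = C1 + C2*erf(a/3)


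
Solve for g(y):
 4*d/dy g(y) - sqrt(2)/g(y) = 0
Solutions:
 g(y) = -sqrt(C1 + 2*sqrt(2)*y)/2
 g(y) = sqrt(C1 + 2*sqrt(2)*y)/2


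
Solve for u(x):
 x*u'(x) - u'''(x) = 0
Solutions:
 u(x) = C1 + Integral(C2*airyai(x) + C3*airybi(x), x)


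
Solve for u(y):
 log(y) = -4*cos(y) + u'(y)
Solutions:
 u(y) = C1 + y*log(y) - y + 4*sin(y)


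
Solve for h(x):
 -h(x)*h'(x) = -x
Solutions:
 h(x) = -sqrt(C1 + x^2)
 h(x) = sqrt(C1 + x^2)


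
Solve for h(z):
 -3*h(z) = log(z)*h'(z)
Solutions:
 h(z) = C1*exp(-3*li(z))


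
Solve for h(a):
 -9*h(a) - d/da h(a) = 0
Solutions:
 h(a) = C1*exp(-9*a)


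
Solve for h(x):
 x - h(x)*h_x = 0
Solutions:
 h(x) = -sqrt(C1 + x^2)
 h(x) = sqrt(C1 + x^2)


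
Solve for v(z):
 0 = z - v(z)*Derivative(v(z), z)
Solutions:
 v(z) = -sqrt(C1 + z^2)
 v(z) = sqrt(C1 + z^2)


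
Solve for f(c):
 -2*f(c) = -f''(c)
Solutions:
 f(c) = C1*exp(-sqrt(2)*c) + C2*exp(sqrt(2)*c)


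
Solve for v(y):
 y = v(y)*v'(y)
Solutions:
 v(y) = -sqrt(C1 + y^2)
 v(y) = sqrt(C1 + y^2)


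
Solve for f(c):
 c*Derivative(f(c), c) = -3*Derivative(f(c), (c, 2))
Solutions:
 f(c) = C1 + C2*erf(sqrt(6)*c/6)


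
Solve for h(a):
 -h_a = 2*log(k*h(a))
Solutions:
 li(k*h(a))/k = C1 - 2*a


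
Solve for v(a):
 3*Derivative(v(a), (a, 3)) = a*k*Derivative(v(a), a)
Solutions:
 v(a) = C1 + Integral(C2*airyai(3^(2/3)*a*k^(1/3)/3) + C3*airybi(3^(2/3)*a*k^(1/3)/3), a)


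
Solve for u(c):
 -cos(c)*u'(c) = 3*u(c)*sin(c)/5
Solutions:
 u(c) = C1*cos(c)^(3/5)


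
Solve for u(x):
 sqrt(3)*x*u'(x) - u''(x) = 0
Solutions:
 u(x) = C1 + C2*erfi(sqrt(2)*3^(1/4)*x/2)


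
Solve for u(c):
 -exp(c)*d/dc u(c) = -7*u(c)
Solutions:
 u(c) = C1*exp(-7*exp(-c))


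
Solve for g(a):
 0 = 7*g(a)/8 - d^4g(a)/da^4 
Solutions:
 g(a) = C1*exp(-14^(1/4)*a/2) + C2*exp(14^(1/4)*a/2) + C3*sin(14^(1/4)*a/2) + C4*cos(14^(1/4)*a/2)


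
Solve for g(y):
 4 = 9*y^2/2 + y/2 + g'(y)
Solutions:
 g(y) = C1 - 3*y^3/2 - y^2/4 + 4*y


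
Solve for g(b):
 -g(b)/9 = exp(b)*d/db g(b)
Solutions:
 g(b) = C1*exp(exp(-b)/9)


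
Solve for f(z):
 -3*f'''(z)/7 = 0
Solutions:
 f(z) = C1 + C2*z + C3*z^2


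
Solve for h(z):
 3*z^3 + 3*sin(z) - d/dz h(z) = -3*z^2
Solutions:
 h(z) = C1 + 3*z^4/4 + z^3 - 3*cos(z)


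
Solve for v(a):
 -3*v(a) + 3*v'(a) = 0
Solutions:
 v(a) = C1*exp(a)


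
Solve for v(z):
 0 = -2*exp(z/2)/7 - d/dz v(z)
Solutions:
 v(z) = C1 - 4*exp(z/2)/7


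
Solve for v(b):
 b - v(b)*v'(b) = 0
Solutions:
 v(b) = -sqrt(C1 + b^2)
 v(b) = sqrt(C1 + b^2)


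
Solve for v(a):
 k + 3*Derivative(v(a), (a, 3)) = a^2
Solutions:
 v(a) = C1 + C2*a + C3*a^2 + a^5/180 - a^3*k/18


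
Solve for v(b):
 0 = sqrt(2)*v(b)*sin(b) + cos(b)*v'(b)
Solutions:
 v(b) = C1*cos(b)^(sqrt(2))


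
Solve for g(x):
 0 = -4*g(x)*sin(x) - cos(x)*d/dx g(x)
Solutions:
 g(x) = C1*cos(x)^4


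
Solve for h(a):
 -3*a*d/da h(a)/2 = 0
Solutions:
 h(a) = C1


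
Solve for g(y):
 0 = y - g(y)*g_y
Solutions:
 g(y) = -sqrt(C1 + y^2)
 g(y) = sqrt(C1 + y^2)


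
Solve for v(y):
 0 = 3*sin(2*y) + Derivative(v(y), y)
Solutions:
 v(y) = C1 + 3*cos(2*y)/2


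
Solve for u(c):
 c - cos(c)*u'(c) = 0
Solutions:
 u(c) = C1 + Integral(c/cos(c), c)


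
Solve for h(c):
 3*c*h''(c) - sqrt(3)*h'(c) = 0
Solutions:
 h(c) = C1 + C2*c^(sqrt(3)/3 + 1)


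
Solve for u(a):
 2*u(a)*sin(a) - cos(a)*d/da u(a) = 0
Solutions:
 u(a) = C1/cos(a)^2


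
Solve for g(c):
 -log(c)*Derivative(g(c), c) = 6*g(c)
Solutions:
 g(c) = C1*exp(-6*li(c))


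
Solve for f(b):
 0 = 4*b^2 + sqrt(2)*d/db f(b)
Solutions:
 f(b) = C1 - 2*sqrt(2)*b^3/3


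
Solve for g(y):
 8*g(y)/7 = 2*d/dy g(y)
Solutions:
 g(y) = C1*exp(4*y/7)


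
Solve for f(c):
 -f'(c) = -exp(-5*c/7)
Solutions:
 f(c) = C1 - 7*exp(-5*c/7)/5


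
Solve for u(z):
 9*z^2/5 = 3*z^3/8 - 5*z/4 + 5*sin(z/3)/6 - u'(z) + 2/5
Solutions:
 u(z) = C1 + 3*z^4/32 - 3*z^3/5 - 5*z^2/8 + 2*z/5 - 5*cos(z/3)/2


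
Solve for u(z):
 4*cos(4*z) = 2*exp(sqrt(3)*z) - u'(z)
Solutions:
 u(z) = C1 + 2*sqrt(3)*exp(sqrt(3)*z)/3 - sin(4*z)


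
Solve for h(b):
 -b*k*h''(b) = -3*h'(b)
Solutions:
 h(b) = C1 + b^(((re(k) + 3)*re(k) + im(k)^2)/(re(k)^2 + im(k)^2))*(C2*sin(3*log(b)*Abs(im(k))/(re(k)^2 + im(k)^2)) + C3*cos(3*log(b)*im(k)/(re(k)^2 + im(k)^2)))


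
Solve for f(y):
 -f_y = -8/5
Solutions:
 f(y) = C1 + 8*y/5


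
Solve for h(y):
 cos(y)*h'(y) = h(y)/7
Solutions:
 h(y) = C1*(sin(y) + 1)^(1/14)/(sin(y) - 1)^(1/14)


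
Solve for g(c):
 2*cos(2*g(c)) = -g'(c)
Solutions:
 g(c) = -asin((C1 + exp(8*c))/(C1 - exp(8*c)))/2 + pi/2
 g(c) = asin((C1 + exp(8*c))/(C1 - exp(8*c)))/2


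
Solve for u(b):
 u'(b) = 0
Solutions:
 u(b) = C1


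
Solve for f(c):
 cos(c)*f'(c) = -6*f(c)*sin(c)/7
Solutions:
 f(c) = C1*cos(c)^(6/7)


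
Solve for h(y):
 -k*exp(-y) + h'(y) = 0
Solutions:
 h(y) = C1 - k*exp(-y)


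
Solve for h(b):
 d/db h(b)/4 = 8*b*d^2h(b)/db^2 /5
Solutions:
 h(b) = C1 + C2*b^(37/32)


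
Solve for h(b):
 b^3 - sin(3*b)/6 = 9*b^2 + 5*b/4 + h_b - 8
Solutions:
 h(b) = C1 + b^4/4 - 3*b^3 - 5*b^2/8 + 8*b + cos(3*b)/18


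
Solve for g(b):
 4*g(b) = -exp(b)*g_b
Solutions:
 g(b) = C1*exp(4*exp(-b))


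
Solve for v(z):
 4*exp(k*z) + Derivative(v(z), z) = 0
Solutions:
 v(z) = C1 - 4*exp(k*z)/k


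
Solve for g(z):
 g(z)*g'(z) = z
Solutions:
 g(z) = -sqrt(C1 + z^2)
 g(z) = sqrt(C1 + z^2)


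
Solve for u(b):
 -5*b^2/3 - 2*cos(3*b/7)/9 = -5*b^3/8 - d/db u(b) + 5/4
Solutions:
 u(b) = C1 - 5*b^4/32 + 5*b^3/9 + 5*b/4 + 14*sin(3*b/7)/27


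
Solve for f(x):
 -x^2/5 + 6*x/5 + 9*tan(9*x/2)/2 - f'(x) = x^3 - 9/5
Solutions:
 f(x) = C1 - x^4/4 - x^3/15 + 3*x^2/5 + 9*x/5 - log(cos(9*x/2))


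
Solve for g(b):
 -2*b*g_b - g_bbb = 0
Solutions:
 g(b) = C1 + Integral(C2*airyai(-2^(1/3)*b) + C3*airybi(-2^(1/3)*b), b)


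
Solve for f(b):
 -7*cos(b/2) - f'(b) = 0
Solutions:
 f(b) = C1 - 14*sin(b/2)


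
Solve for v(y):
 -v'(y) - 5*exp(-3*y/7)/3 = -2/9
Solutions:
 v(y) = C1 + 2*y/9 + 35*exp(-3*y/7)/9


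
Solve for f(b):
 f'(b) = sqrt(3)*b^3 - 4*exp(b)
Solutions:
 f(b) = C1 + sqrt(3)*b^4/4 - 4*exp(b)


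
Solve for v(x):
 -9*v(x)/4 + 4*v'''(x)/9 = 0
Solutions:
 v(x) = C3*exp(3*2^(2/3)*3^(1/3)*x/4) + (C1*sin(3*2^(2/3)*3^(5/6)*x/8) + C2*cos(3*2^(2/3)*3^(5/6)*x/8))*exp(-3*2^(2/3)*3^(1/3)*x/8)


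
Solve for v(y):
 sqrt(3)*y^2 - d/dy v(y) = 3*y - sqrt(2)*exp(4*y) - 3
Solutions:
 v(y) = C1 + sqrt(3)*y^3/3 - 3*y^2/2 + 3*y + sqrt(2)*exp(4*y)/4


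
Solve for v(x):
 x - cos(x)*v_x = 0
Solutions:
 v(x) = C1 + Integral(x/cos(x), x)


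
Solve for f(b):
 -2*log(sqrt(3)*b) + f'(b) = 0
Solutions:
 f(b) = C1 + 2*b*log(b) - 2*b + b*log(3)


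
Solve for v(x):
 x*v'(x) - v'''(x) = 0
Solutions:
 v(x) = C1 + Integral(C2*airyai(x) + C3*airybi(x), x)


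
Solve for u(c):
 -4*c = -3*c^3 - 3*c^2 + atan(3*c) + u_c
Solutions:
 u(c) = C1 + 3*c^4/4 + c^3 - 2*c^2 - c*atan(3*c) + log(9*c^2 + 1)/6


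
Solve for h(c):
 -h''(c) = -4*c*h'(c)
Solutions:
 h(c) = C1 + C2*erfi(sqrt(2)*c)


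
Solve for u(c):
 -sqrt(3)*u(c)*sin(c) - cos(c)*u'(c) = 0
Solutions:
 u(c) = C1*cos(c)^(sqrt(3))


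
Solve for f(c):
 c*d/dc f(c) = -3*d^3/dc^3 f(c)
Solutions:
 f(c) = C1 + Integral(C2*airyai(-3^(2/3)*c/3) + C3*airybi(-3^(2/3)*c/3), c)


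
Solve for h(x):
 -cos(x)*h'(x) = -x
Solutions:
 h(x) = C1 + Integral(x/cos(x), x)


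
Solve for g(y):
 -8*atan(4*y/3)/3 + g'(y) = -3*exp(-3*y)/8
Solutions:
 g(y) = C1 + 8*y*atan(4*y/3)/3 - log(16*y^2 + 9) + exp(-3*y)/8


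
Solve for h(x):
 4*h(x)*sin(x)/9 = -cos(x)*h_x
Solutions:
 h(x) = C1*cos(x)^(4/9)


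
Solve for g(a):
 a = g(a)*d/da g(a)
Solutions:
 g(a) = -sqrt(C1 + a^2)
 g(a) = sqrt(C1 + a^2)


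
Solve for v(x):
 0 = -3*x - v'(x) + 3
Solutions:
 v(x) = C1 - 3*x^2/2 + 3*x


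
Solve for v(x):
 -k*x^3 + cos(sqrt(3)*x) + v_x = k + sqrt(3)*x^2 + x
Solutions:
 v(x) = C1 + k*x^4/4 + k*x + sqrt(3)*x^3/3 + x^2/2 - sqrt(3)*sin(sqrt(3)*x)/3


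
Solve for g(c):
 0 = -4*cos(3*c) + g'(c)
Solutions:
 g(c) = C1 + 4*sin(3*c)/3


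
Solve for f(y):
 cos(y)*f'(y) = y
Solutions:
 f(y) = C1 + Integral(y/cos(y), y)


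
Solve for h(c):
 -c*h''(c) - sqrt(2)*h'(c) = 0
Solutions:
 h(c) = C1 + C2*c^(1 - sqrt(2))


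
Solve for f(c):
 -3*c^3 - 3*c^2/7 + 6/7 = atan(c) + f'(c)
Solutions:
 f(c) = C1 - 3*c^4/4 - c^3/7 - c*atan(c) + 6*c/7 + log(c^2 + 1)/2


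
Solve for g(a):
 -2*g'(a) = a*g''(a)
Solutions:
 g(a) = C1 + C2/a


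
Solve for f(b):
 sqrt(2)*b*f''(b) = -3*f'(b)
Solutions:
 f(b) = C1 + C2*b^(1 - 3*sqrt(2)/2)


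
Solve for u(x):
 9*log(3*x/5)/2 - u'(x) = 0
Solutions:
 u(x) = C1 + 9*x*log(x)/2 - 9*x*log(5)/2 - 9*x/2 + 9*x*log(3)/2


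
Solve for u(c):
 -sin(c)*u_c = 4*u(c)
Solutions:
 u(c) = C1*(cos(c)^2 + 2*cos(c) + 1)/(cos(c)^2 - 2*cos(c) + 1)


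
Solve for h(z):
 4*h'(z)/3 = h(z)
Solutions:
 h(z) = C1*exp(3*z/4)


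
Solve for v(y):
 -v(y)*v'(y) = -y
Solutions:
 v(y) = -sqrt(C1 + y^2)
 v(y) = sqrt(C1 + y^2)


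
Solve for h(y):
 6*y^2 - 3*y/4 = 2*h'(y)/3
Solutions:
 h(y) = C1 + 3*y^3 - 9*y^2/16


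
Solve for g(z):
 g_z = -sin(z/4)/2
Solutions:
 g(z) = C1 + 2*cos(z/4)


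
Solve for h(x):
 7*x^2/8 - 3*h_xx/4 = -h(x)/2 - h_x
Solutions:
 h(x) = C1*exp(x*(2 - sqrt(10))/3) + C2*exp(x*(2 + sqrt(10))/3) - 7*x^2/4 + 7*x - 77/4


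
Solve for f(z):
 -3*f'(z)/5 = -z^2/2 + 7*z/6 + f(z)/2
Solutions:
 f(z) = C1*exp(-5*z/6) + z^2 - 71*z/15 + 142/25


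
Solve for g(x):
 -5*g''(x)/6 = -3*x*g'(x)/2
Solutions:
 g(x) = C1 + C2*erfi(3*sqrt(10)*x/10)


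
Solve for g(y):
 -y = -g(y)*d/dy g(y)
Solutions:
 g(y) = -sqrt(C1 + y^2)
 g(y) = sqrt(C1 + y^2)


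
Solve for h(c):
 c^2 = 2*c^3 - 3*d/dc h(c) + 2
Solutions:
 h(c) = C1 + c^4/6 - c^3/9 + 2*c/3


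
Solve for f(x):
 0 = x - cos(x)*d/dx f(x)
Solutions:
 f(x) = C1 + Integral(x/cos(x), x)


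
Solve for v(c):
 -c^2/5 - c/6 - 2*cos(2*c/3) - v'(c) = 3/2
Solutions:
 v(c) = C1 - c^3/15 - c^2/12 - 3*c/2 - 6*sin(c/3)*cos(c/3)


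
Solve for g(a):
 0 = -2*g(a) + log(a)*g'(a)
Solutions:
 g(a) = C1*exp(2*li(a))


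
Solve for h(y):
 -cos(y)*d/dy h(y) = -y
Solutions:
 h(y) = C1 + Integral(y/cos(y), y)


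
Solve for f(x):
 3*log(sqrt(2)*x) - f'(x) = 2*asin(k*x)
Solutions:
 f(x) = C1 + 3*x*log(x) - 3*x + 3*x*log(2)/2 - 2*Piecewise((x*asin(k*x) + sqrt(-k^2*x^2 + 1)/k, Ne(k, 0)), (0, True))


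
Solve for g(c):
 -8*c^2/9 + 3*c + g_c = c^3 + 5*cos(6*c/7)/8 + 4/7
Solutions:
 g(c) = C1 + c^4/4 + 8*c^3/27 - 3*c^2/2 + 4*c/7 + 35*sin(6*c/7)/48


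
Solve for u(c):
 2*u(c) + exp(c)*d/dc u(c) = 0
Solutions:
 u(c) = C1*exp(2*exp(-c))


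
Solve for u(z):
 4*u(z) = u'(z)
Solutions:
 u(z) = C1*exp(4*z)


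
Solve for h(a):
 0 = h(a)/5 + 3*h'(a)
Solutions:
 h(a) = C1*exp(-a/15)


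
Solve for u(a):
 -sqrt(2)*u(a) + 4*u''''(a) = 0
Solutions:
 u(a) = C1*exp(-2^(5/8)*a/2) + C2*exp(2^(5/8)*a/2) + C3*sin(2^(5/8)*a/2) + C4*cos(2^(5/8)*a/2)


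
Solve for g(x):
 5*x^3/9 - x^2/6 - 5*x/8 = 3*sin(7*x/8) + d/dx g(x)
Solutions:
 g(x) = C1 + 5*x^4/36 - x^3/18 - 5*x^2/16 + 24*cos(7*x/8)/7


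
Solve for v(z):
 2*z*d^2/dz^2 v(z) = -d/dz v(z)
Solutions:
 v(z) = C1 + C2*sqrt(z)


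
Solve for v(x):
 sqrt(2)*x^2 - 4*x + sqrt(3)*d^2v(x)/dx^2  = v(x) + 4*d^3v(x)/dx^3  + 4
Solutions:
 v(x) = C1*exp(x*(3^(2/3)/(-sqrt(3) + sqrt(-3 + (72 - sqrt(3))^2) + 72)^(1/3) + 2*sqrt(3) + 3^(1/3)*(-sqrt(3) + sqrt(-3 + (72 - sqrt(3))^2) + 72)^(1/3))/24)*sin(3^(1/6)*x*(-3^(2/3)*(-sqrt(3) + sqrt(-3 + (72 - sqrt(3))^2) + 72)^(1/3) + 3/(-sqrt(3) + sqrt(-3 + (72 - sqrt(3))^2) + 72)^(1/3))/24) + C2*exp(x*(3^(2/3)/(-sqrt(3) + sqrt(-3 + (72 - sqrt(3))^2) + 72)^(1/3) + 2*sqrt(3) + 3^(1/3)*(-sqrt(3) + sqrt(-3 + (72 - sqrt(3))^2) + 72)^(1/3))/24)*cos(3^(1/6)*x*(-3^(2/3)*(-sqrt(3) + sqrt(-3 + (72 - sqrt(3))^2) + 72)^(1/3) + 3/(-sqrt(3) + sqrt(-3 + (72 - sqrt(3))^2) + 72)^(1/3))/24) + C3*exp(x*(-3^(1/3)*(-sqrt(3) + sqrt(-3 + (72 - sqrt(3))^2) + 72)^(1/3) - 3^(2/3)/(-sqrt(3) + sqrt(-3 + (72 - sqrt(3))^2) + 72)^(1/3) + sqrt(3))/12) + sqrt(2)*x^2 - 4*x - 4 + 2*sqrt(6)


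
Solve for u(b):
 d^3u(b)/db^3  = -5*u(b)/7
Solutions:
 u(b) = C3*exp(-5^(1/3)*7^(2/3)*b/7) + (C1*sin(sqrt(3)*5^(1/3)*7^(2/3)*b/14) + C2*cos(sqrt(3)*5^(1/3)*7^(2/3)*b/14))*exp(5^(1/3)*7^(2/3)*b/14)


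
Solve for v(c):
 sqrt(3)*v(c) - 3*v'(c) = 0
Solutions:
 v(c) = C1*exp(sqrt(3)*c/3)


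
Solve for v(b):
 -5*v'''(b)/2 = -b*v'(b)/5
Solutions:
 v(b) = C1 + Integral(C2*airyai(10^(1/3)*b/5) + C3*airybi(10^(1/3)*b/5), b)


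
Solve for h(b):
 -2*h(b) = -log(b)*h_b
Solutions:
 h(b) = C1*exp(2*li(b))


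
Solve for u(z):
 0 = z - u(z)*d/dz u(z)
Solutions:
 u(z) = -sqrt(C1 + z^2)
 u(z) = sqrt(C1 + z^2)


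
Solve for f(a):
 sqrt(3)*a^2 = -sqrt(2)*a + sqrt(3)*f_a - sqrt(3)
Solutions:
 f(a) = C1 + a^3/3 + sqrt(6)*a^2/6 + a


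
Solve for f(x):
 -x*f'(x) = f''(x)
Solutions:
 f(x) = C1 + C2*erf(sqrt(2)*x/2)


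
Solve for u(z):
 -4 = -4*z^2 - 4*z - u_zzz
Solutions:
 u(z) = C1 + C2*z + C3*z^2 - z^5/15 - z^4/6 + 2*z^3/3


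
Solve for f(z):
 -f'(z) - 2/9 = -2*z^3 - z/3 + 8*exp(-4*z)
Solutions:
 f(z) = C1 + z^4/2 + z^2/6 - 2*z/9 + 2*exp(-4*z)


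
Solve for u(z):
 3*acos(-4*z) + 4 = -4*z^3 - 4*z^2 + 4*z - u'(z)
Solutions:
 u(z) = C1 - z^4 - 4*z^3/3 + 2*z^2 - 3*z*acos(-4*z) - 4*z - 3*sqrt(1 - 16*z^2)/4


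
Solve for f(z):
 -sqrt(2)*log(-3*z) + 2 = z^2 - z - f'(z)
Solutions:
 f(z) = C1 + z^3/3 - z^2/2 + sqrt(2)*z*log(-z) + z*(-2 - sqrt(2) + sqrt(2)*log(3))


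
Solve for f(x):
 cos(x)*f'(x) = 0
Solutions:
 f(x) = C1


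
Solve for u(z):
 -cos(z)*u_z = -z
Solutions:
 u(z) = C1 + Integral(z/cos(z), z)


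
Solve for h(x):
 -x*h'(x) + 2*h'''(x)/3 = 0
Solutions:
 h(x) = C1 + Integral(C2*airyai(2^(2/3)*3^(1/3)*x/2) + C3*airybi(2^(2/3)*3^(1/3)*x/2), x)


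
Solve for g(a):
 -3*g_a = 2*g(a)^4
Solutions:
 g(a) = (-1 - sqrt(3)*I)*(1/(C1 + 2*a))^(1/3)/2
 g(a) = (-1 + sqrt(3)*I)*(1/(C1 + 2*a))^(1/3)/2
 g(a) = (1/(C1 + 2*a))^(1/3)


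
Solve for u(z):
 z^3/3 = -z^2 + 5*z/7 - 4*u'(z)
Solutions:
 u(z) = C1 - z^4/48 - z^3/12 + 5*z^2/56


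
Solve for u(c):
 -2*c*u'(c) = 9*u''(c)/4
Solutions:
 u(c) = C1 + C2*erf(2*c/3)


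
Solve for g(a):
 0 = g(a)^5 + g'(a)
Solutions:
 g(a) = -I*(1/(C1 + 4*a))^(1/4)
 g(a) = I*(1/(C1 + 4*a))^(1/4)
 g(a) = -(1/(C1 + 4*a))^(1/4)
 g(a) = (1/(C1 + 4*a))^(1/4)


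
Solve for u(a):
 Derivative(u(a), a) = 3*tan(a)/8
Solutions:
 u(a) = C1 - 3*log(cos(a))/8


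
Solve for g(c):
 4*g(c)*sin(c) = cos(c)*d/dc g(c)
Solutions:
 g(c) = C1/cos(c)^4


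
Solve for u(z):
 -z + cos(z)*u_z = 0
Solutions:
 u(z) = C1 + Integral(z/cos(z), z)


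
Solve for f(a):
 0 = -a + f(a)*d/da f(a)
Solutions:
 f(a) = -sqrt(C1 + a^2)
 f(a) = sqrt(C1 + a^2)


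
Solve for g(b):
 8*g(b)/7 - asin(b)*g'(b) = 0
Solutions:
 g(b) = C1*exp(8*Integral(1/asin(b), b)/7)


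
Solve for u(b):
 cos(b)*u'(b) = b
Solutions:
 u(b) = C1 + Integral(b/cos(b), b)


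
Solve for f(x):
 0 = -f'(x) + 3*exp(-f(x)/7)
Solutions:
 f(x) = 7*log(C1 + 3*x/7)


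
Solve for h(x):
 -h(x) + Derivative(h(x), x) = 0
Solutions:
 h(x) = C1*exp(x)


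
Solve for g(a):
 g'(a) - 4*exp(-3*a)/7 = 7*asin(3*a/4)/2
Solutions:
 g(a) = C1 + 7*a*asin(3*a/4)/2 + 7*sqrt(16 - 9*a^2)/6 - 4*exp(-3*a)/21


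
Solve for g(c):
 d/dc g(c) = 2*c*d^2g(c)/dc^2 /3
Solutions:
 g(c) = C1 + C2*c^(5/2)


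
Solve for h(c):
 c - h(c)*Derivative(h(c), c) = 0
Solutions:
 h(c) = -sqrt(C1 + c^2)
 h(c) = sqrt(C1 + c^2)


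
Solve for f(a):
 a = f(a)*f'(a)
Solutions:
 f(a) = -sqrt(C1 + a^2)
 f(a) = sqrt(C1 + a^2)


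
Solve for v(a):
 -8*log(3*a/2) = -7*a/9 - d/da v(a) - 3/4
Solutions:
 v(a) = C1 - 7*a^2/18 + 8*a*log(a) - 35*a/4 - 8*a*log(2) + 8*a*log(3)


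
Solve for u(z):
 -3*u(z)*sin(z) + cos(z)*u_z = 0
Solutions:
 u(z) = C1/cos(z)^3


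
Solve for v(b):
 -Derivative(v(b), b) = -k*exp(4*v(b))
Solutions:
 v(b) = log(-(-1/(C1 + 4*b*k))^(1/4))
 v(b) = log(-1/(C1 + 4*b*k))/4
 v(b) = log(-I*(-1/(C1 + 4*b*k))^(1/4))
 v(b) = log(I*(-1/(C1 + 4*b*k))^(1/4))


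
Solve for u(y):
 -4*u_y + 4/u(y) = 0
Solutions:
 u(y) = -sqrt(C1 + 2*y)
 u(y) = sqrt(C1 + 2*y)


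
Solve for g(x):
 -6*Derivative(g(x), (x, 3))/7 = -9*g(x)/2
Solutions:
 g(x) = C3*exp(42^(1/3)*x/2) + (C1*sin(14^(1/3)*3^(5/6)*x/4) + C2*cos(14^(1/3)*3^(5/6)*x/4))*exp(-42^(1/3)*x/4)


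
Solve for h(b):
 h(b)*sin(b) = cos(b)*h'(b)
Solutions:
 h(b) = C1/cos(b)


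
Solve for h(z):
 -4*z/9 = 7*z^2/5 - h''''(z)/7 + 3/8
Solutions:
 h(z) = C1 + C2*z + C3*z^2 + C4*z^3 + 49*z^6/1800 + 7*z^5/270 + 7*z^4/64


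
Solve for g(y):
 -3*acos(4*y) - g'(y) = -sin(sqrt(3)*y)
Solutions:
 g(y) = C1 - 3*y*acos(4*y) + 3*sqrt(1 - 16*y^2)/4 - sqrt(3)*cos(sqrt(3)*y)/3


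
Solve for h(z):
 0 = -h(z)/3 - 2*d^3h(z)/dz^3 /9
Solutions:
 h(z) = C3*exp(-2^(2/3)*3^(1/3)*z/2) + (C1*sin(2^(2/3)*3^(5/6)*z/4) + C2*cos(2^(2/3)*3^(5/6)*z/4))*exp(2^(2/3)*3^(1/3)*z/4)


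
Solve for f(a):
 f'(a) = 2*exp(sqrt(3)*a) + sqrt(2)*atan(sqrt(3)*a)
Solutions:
 f(a) = C1 + sqrt(2)*(a*atan(sqrt(3)*a) - sqrt(3)*log(3*a^2 + 1)/6) + 2*sqrt(3)*exp(sqrt(3)*a)/3


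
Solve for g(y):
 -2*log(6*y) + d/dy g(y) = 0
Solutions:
 g(y) = C1 + 2*y*log(y) - 2*y + y*log(36)


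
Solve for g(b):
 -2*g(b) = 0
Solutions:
 g(b) = 0


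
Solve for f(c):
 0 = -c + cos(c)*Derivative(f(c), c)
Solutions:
 f(c) = C1 + Integral(c/cos(c), c)


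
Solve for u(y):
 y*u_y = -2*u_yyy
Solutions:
 u(y) = C1 + Integral(C2*airyai(-2^(2/3)*y/2) + C3*airybi(-2^(2/3)*y/2), y)


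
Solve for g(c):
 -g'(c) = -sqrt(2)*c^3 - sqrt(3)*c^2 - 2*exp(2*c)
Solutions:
 g(c) = C1 + sqrt(2)*c^4/4 + sqrt(3)*c^3/3 + exp(2*c)


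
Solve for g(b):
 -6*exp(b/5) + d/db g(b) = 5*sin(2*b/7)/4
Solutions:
 g(b) = C1 + 30*exp(b/5) - 35*cos(2*b/7)/8


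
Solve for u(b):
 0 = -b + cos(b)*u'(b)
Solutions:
 u(b) = C1 + Integral(b/cos(b), b)


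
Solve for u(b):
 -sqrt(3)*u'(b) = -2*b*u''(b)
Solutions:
 u(b) = C1 + C2*b^(sqrt(3)/2 + 1)


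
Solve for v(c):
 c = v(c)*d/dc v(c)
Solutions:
 v(c) = -sqrt(C1 + c^2)
 v(c) = sqrt(C1 + c^2)


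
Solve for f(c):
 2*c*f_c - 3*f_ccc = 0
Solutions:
 f(c) = C1 + Integral(C2*airyai(2^(1/3)*3^(2/3)*c/3) + C3*airybi(2^(1/3)*3^(2/3)*c/3), c)


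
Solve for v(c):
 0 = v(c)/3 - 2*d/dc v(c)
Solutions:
 v(c) = C1*exp(c/6)


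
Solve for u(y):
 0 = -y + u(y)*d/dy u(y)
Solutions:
 u(y) = -sqrt(C1 + y^2)
 u(y) = sqrt(C1 + y^2)


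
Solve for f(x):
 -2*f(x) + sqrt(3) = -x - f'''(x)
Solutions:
 f(x) = C3*exp(2^(1/3)*x) + x/2 + (C1*sin(2^(1/3)*sqrt(3)*x/2) + C2*cos(2^(1/3)*sqrt(3)*x/2))*exp(-2^(1/3)*x/2) + sqrt(3)/2


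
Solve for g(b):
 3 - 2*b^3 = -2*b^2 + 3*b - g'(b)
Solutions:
 g(b) = C1 + b^4/2 - 2*b^3/3 + 3*b^2/2 - 3*b


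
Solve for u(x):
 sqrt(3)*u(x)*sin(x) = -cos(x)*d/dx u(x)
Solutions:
 u(x) = C1*cos(x)^(sqrt(3))


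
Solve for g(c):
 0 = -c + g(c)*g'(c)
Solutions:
 g(c) = -sqrt(C1 + c^2)
 g(c) = sqrt(C1 + c^2)


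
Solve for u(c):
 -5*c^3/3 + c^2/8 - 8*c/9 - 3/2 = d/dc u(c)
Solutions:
 u(c) = C1 - 5*c^4/12 + c^3/24 - 4*c^2/9 - 3*c/2


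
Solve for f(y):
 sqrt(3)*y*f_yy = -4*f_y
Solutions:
 f(y) = C1 + C2*y^(1 - 4*sqrt(3)/3)


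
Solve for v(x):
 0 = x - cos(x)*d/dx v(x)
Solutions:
 v(x) = C1 + Integral(x/cos(x), x)


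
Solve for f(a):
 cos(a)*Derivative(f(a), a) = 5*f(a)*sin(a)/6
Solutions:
 f(a) = C1/cos(a)^(5/6)


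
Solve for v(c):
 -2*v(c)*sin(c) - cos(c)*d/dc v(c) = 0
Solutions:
 v(c) = C1*cos(c)^2


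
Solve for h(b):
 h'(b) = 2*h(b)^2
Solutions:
 h(b) = -1/(C1 + 2*b)


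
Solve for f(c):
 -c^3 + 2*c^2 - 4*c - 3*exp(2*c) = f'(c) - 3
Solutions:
 f(c) = C1 - c^4/4 + 2*c^3/3 - 2*c^2 + 3*c - 3*exp(2*c)/2


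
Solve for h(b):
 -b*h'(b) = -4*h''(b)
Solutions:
 h(b) = C1 + C2*erfi(sqrt(2)*b/4)


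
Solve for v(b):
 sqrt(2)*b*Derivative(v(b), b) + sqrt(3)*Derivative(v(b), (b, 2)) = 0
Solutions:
 v(b) = C1 + C2*erf(6^(3/4)*b/6)


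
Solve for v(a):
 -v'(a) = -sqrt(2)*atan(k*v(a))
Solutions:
 Integral(1/atan(_y*k), (_y, v(a))) = C1 + sqrt(2)*a


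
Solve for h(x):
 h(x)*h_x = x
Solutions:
 h(x) = -sqrt(C1 + x^2)
 h(x) = sqrt(C1 + x^2)


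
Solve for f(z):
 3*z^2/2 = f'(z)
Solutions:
 f(z) = C1 + z^3/2


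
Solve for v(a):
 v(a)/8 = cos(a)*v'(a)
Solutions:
 v(a) = C1*(sin(a) + 1)^(1/16)/(sin(a) - 1)^(1/16)


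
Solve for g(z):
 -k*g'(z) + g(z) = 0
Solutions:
 g(z) = C1*exp(z/k)


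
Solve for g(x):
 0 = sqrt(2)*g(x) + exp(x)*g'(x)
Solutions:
 g(x) = C1*exp(sqrt(2)*exp(-x))


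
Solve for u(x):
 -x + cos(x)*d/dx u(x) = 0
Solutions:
 u(x) = C1 + Integral(x/cos(x), x)


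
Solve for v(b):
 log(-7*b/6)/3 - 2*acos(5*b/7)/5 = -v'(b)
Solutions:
 v(b) = C1 - b*log(-b)/3 + 2*b*acos(5*b/7)/5 - b*log(7)/3 + b/3 + b*log(6)/3 - 2*sqrt(49 - 25*b^2)/25


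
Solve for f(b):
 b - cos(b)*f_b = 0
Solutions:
 f(b) = C1 + Integral(b/cos(b), b)


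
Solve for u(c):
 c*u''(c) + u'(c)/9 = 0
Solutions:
 u(c) = C1 + C2*c^(8/9)


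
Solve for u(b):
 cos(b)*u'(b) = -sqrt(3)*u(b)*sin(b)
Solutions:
 u(b) = C1*cos(b)^(sqrt(3))


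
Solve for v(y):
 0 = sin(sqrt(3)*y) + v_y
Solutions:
 v(y) = C1 + sqrt(3)*cos(sqrt(3)*y)/3


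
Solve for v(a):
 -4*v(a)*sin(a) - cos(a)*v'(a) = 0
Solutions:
 v(a) = C1*cos(a)^4


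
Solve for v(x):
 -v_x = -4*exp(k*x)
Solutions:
 v(x) = C1 + 4*exp(k*x)/k


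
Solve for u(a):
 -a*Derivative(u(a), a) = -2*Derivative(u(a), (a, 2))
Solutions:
 u(a) = C1 + C2*erfi(a/2)


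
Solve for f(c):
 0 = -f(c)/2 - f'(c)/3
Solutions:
 f(c) = C1*exp(-3*c/2)


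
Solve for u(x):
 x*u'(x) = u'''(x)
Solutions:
 u(x) = C1 + Integral(C2*airyai(x) + C3*airybi(x), x)


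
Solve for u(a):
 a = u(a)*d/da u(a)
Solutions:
 u(a) = -sqrt(C1 + a^2)
 u(a) = sqrt(C1 + a^2)


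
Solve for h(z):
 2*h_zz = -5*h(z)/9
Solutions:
 h(z) = C1*sin(sqrt(10)*z/6) + C2*cos(sqrt(10)*z/6)


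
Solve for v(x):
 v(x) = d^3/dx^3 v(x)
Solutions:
 v(x) = C3*exp(x) + (C1*sin(sqrt(3)*x/2) + C2*cos(sqrt(3)*x/2))*exp(-x/2)


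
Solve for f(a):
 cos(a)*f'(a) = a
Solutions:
 f(a) = C1 + Integral(a/cos(a), a)


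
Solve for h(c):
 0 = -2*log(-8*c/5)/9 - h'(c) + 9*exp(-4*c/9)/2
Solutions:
 h(c) = C1 - 2*c*log(-c)/9 + 2*c*(-3*log(2) + 1 + log(5))/9 - 81*exp(-4*c/9)/8


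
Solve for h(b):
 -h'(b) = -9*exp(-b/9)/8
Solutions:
 h(b) = C1 - 81*exp(-b/9)/8


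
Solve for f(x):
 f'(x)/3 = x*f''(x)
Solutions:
 f(x) = C1 + C2*x^(4/3)


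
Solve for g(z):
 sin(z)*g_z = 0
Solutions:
 g(z) = C1


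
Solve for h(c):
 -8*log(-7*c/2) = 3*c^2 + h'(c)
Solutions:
 h(c) = C1 - c^3 - 8*c*log(-c) + 8*c*(-log(7) + log(2) + 1)


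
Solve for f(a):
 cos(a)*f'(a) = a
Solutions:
 f(a) = C1 + Integral(a/cos(a), a)


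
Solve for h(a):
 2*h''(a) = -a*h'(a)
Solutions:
 h(a) = C1 + C2*erf(a/2)


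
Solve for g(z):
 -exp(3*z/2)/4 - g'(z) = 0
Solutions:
 g(z) = C1 - exp(3*z/2)/6


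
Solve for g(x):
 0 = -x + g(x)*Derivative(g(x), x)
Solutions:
 g(x) = -sqrt(C1 + x^2)
 g(x) = sqrt(C1 + x^2)


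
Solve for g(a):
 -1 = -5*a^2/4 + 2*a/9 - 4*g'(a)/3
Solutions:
 g(a) = C1 - 5*a^3/16 + a^2/12 + 3*a/4


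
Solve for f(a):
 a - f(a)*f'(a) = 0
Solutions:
 f(a) = -sqrt(C1 + a^2)
 f(a) = sqrt(C1 + a^2)


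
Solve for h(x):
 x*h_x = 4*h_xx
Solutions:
 h(x) = C1 + C2*erfi(sqrt(2)*x/4)


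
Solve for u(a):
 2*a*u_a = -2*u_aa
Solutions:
 u(a) = C1 + C2*erf(sqrt(2)*a/2)


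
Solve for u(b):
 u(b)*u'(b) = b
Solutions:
 u(b) = -sqrt(C1 + b^2)
 u(b) = sqrt(C1 + b^2)


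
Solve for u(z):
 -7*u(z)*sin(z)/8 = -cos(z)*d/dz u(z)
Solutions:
 u(z) = C1/cos(z)^(7/8)


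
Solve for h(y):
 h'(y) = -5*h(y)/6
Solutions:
 h(y) = C1*exp(-5*y/6)


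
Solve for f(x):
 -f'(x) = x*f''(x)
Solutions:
 f(x) = C1 + C2*log(x)


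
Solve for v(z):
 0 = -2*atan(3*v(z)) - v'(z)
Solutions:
 Integral(1/atan(3*_y), (_y, v(z))) = C1 - 2*z


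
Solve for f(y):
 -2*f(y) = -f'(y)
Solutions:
 f(y) = C1*exp(2*y)


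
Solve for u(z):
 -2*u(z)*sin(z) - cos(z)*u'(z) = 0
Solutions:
 u(z) = C1*cos(z)^2


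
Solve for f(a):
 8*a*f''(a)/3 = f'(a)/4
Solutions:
 f(a) = C1 + C2*a^(35/32)


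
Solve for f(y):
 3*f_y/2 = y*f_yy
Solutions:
 f(y) = C1 + C2*y^(5/2)


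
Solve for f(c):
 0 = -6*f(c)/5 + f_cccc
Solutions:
 f(c) = C1*exp(-5^(3/4)*6^(1/4)*c/5) + C2*exp(5^(3/4)*6^(1/4)*c/5) + C3*sin(5^(3/4)*6^(1/4)*c/5) + C4*cos(5^(3/4)*6^(1/4)*c/5)


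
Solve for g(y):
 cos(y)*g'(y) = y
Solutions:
 g(y) = C1 + Integral(y/cos(y), y)


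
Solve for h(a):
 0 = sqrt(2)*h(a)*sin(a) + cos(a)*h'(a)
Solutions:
 h(a) = C1*cos(a)^(sqrt(2))


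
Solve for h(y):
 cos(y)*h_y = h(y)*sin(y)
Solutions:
 h(y) = C1/cos(y)


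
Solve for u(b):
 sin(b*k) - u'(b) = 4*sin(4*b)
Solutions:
 u(b) = C1 + cos(4*b) - cos(b*k)/k


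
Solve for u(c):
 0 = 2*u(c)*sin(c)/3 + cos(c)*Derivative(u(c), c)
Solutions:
 u(c) = C1*cos(c)^(2/3)


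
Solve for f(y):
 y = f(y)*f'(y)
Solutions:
 f(y) = -sqrt(C1 + y^2)
 f(y) = sqrt(C1 + y^2)


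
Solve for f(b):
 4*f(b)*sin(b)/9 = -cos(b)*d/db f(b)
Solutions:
 f(b) = C1*cos(b)^(4/9)


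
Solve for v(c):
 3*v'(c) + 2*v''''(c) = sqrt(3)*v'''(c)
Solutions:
 v(c) = C1 + C2*exp(c*(3^(2/3)/(-sqrt(3) + sqrt(-3 + (54 - sqrt(3))^2) + 54)^(1/3) + 2*sqrt(3) + 3^(1/3)*(-sqrt(3) + sqrt(-3 + (54 - sqrt(3))^2) + 54)^(1/3))/12)*sin(3^(1/6)*c*(-3^(2/3)*(-sqrt(3) + sqrt(-3 + (54 - sqrt(3))^2) + 54)^(1/3) + 3/(-sqrt(3) + sqrt(-3 + (54 - sqrt(3))^2) + 54)^(1/3))/12) + C3*exp(c*(3^(2/3)/(-sqrt(3) + sqrt(-3 + (54 - sqrt(3))^2) + 54)^(1/3) + 2*sqrt(3) + 3^(1/3)*(-sqrt(3) + sqrt(-3 + (54 - sqrt(3))^2) + 54)^(1/3))/12)*cos(3^(1/6)*c*(-3^(2/3)*(-sqrt(3) + sqrt(-3 + (54 - sqrt(3))^2) + 54)^(1/3) + 3/(-sqrt(3) + sqrt(-3 + (54 - sqrt(3))^2) + 54)^(1/3))/12) + C4*exp(c*(-3^(1/3)*(-sqrt(3) + sqrt(-3 + (54 - sqrt(3))^2) + 54)^(1/3) - 3^(2/3)/(-sqrt(3) + sqrt(-3 + (54 - sqrt(3))^2) + 54)^(1/3) + sqrt(3))/6)


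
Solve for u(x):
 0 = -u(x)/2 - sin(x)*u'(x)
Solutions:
 u(x) = C1*(cos(x) + 1)^(1/4)/(cos(x) - 1)^(1/4)


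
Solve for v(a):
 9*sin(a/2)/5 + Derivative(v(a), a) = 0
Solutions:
 v(a) = C1 + 18*cos(a/2)/5


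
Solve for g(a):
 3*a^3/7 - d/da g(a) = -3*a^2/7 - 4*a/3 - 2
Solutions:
 g(a) = C1 + 3*a^4/28 + a^3/7 + 2*a^2/3 + 2*a


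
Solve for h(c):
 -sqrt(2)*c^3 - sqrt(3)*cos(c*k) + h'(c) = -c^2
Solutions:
 h(c) = C1 + sqrt(2)*c^4/4 - c^3/3 + sqrt(3)*sin(c*k)/k


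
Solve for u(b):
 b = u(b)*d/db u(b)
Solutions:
 u(b) = -sqrt(C1 + b^2)
 u(b) = sqrt(C1 + b^2)


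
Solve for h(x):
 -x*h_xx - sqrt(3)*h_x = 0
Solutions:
 h(x) = C1 + C2*x^(1 - sqrt(3))


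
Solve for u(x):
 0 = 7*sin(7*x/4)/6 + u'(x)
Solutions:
 u(x) = C1 + 2*cos(7*x/4)/3


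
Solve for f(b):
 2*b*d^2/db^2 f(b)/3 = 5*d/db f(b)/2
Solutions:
 f(b) = C1 + C2*b^(19/4)


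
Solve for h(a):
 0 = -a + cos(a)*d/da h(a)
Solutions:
 h(a) = C1 + Integral(a/cos(a), a)


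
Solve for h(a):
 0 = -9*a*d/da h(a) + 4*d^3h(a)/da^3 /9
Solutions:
 h(a) = C1 + Integral(C2*airyai(3*6^(1/3)*a/2) + C3*airybi(3*6^(1/3)*a/2), a)


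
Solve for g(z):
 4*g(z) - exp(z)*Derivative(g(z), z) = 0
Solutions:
 g(z) = C1*exp(-4*exp(-z))


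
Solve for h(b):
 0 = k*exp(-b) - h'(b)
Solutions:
 h(b) = C1 - k*exp(-b)


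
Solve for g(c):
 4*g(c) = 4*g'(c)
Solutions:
 g(c) = C1*exp(c)


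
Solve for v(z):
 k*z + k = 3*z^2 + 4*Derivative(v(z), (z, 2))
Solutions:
 v(z) = C1 + C2*z + k*z^3/24 + k*z^2/8 - z^4/16


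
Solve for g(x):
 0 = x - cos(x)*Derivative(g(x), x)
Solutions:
 g(x) = C1 + Integral(x/cos(x), x)


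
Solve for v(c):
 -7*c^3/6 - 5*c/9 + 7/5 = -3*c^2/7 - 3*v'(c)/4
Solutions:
 v(c) = C1 + 7*c^4/18 - 4*c^3/21 + 10*c^2/27 - 28*c/15


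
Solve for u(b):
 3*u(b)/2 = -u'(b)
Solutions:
 u(b) = C1*exp(-3*b/2)


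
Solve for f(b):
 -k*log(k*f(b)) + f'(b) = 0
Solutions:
 li(k*f(b))/k = C1 + b*k


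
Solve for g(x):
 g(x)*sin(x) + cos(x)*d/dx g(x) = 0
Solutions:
 g(x) = C1*cos(x)


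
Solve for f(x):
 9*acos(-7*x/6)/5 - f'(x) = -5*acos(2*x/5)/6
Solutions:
 f(x) = C1 + 9*x*acos(-7*x/6)/5 + 5*x*acos(2*x/5)/6 - 5*sqrt(25 - 4*x^2)/12 + 9*sqrt(36 - 49*x^2)/35


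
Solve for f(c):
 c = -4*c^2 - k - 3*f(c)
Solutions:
 f(c) = -4*c^2/3 - c/3 - k/3


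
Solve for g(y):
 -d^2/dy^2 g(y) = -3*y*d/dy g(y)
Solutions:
 g(y) = C1 + C2*erfi(sqrt(6)*y/2)


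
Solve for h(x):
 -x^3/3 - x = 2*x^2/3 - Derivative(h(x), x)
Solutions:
 h(x) = C1 + x^4/12 + 2*x^3/9 + x^2/2


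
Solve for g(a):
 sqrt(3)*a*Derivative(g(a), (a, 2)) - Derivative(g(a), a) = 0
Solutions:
 g(a) = C1 + C2*a^(sqrt(3)/3 + 1)


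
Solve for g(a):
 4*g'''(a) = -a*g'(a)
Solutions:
 g(a) = C1 + Integral(C2*airyai(-2^(1/3)*a/2) + C3*airybi(-2^(1/3)*a/2), a)


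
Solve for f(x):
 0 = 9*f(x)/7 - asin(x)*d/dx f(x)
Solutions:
 f(x) = C1*exp(9*Integral(1/asin(x), x)/7)


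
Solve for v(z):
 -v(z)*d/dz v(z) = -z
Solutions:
 v(z) = -sqrt(C1 + z^2)
 v(z) = sqrt(C1 + z^2)


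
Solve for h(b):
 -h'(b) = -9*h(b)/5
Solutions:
 h(b) = C1*exp(9*b/5)


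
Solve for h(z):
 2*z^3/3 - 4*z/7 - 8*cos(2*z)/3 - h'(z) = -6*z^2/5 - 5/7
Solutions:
 h(z) = C1 + z^4/6 + 2*z^3/5 - 2*z^2/7 + 5*z/7 - 4*sin(2*z)/3


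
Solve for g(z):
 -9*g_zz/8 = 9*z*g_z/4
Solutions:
 g(z) = C1 + C2*erf(z)


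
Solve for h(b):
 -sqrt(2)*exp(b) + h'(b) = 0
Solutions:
 h(b) = C1 + sqrt(2)*exp(b)


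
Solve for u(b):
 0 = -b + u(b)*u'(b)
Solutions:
 u(b) = -sqrt(C1 + b^2)
 u(b) = sqrt(C1 + b^2)


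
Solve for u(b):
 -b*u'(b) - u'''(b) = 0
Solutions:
 u(b) = C1 + Integral(C2*airyai(-b) + C3*airybi(-b), b)


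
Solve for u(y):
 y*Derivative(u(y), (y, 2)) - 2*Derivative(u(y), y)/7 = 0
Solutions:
 u(y) = C1 + C2*y^(9/7)


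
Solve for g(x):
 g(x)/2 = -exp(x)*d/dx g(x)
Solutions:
 g(x) = C1*exp(exp(-x)/2)


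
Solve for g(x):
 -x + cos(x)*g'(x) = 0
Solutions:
 g(x) = C1 + Integral(x/cos(x), x)


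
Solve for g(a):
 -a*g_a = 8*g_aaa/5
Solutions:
 g(a) = C1 + Integral(C2*airyai(-5^(1/3)*a/2) + C3*airybi(-5^(1/3)*a/2), a)


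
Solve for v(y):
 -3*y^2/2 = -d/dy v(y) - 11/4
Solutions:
 v(y) = C1 + y^3/2 - 11*y/4


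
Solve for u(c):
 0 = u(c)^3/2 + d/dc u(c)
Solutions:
 u(c) = -sqrt(-1/(C1 - c))
 u(c) = sqrt(-1/(C1 - c))


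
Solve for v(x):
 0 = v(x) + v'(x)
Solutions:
 v(x) = C1*exp(-x)


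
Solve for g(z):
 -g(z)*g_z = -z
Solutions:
 g(z) = -sqrt(C1 + z^2)
 g(z) = sqrt(C1 + z^2)


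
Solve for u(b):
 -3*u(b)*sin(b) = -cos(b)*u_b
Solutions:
 u(b) = C1/cos(b)^3


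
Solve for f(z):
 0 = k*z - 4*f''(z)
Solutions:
 f(z) = C1 + C2*z + k*z^3/24


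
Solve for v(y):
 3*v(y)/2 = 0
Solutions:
 v(y) = 0
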